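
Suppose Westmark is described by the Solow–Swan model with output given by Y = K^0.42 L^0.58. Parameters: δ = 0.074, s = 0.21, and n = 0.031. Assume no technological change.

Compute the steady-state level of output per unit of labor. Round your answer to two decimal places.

At the steady state, Δk = 0, so s·k^α = (n + δ)·k.
Dividing both sides by k: k^(1−α) = s / (n + δ).
k^0.58 = 0.21 / (0.031 + 0.074) = 0.21 / 0.105 = 2.0000
k* = 2.0000^(1/0.58) ≈ 3.3038
y* = (k*)^α = 3.3038^0.42 ≈ 1.6519

y* = 1.65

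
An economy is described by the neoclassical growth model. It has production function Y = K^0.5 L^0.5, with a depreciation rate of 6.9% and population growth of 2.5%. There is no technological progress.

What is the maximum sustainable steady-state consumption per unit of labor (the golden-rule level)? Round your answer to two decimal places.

At the golden rule, f'(k) = n + δ, so α·k^(α−1) = n + δ and k_gold = (α/(n + δ))^(1/(1−α)).
k_gold = (0.5/0.094)^(1/0.5) = 5.3191^2 ≈ 28.2928
c_gold = f(k_gold) − (n + δ)·k_gold = 5.3191 − 0.094×28.2928 ≈ 2.6596

c_gold ≈ 2.66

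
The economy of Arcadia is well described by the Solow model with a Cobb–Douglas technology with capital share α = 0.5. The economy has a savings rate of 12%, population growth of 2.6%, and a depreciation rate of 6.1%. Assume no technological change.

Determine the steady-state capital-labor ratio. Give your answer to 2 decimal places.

At the steady state, Δk = 0, so s·k^α = (n + δ)·k.
Rearranging, k^(1−α) = s / (n + δ).
k^0.5 = 0.12 / (0.026 + 0.061) = 0.12 / 0.087 = 1.3793
k* = 1.3793^(1/0.5) ≈ 1.9025

k* ≈ 1.90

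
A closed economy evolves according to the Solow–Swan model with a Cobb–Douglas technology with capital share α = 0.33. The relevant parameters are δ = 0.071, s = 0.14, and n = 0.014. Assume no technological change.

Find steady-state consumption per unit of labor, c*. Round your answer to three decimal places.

Steady state requires s·f(k) = (n + δ)·k, i.e. s·k^α = (n + δ)·k.
Rearranging, k^(1−α) = s / (n + δ).
k^0.67 = 0.14 / (0.014 + 0.071) = 0.14 / 0.085 = 1.6471
k* = 1.6471^(1/0.67) ≈ 2.1060
y* = (k*)^α = 2.1060^0.33 ≈ 1.2786
c* = (1 − s)·y* = (1 − 0.14) × 1.2786 ≈ 1.0996

c* = 1.100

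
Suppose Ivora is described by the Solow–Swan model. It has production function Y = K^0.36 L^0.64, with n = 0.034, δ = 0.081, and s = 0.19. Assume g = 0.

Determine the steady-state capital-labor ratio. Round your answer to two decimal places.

At the steady state, Δk = 0, so s·k^α = (n + δ)·k.
Rearranging, k^(1−α) = s / (n + δ).
k^0.64 = 0.19 / (0.034 + 0.081) = 0.19 / 0.115 = 1.6522
k* = 1.6522^(1/0.64) ≈ 2.1914

k* = 2.19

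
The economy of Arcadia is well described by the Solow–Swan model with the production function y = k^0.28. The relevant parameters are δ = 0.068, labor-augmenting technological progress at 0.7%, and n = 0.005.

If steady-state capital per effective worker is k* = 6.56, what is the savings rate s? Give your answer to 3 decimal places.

s ≈ 0.310

Steady state requires s·f(k) = (n + g + δ)·k, i.e. s·k^α = (n + g + δ)·k.
So s / (n + g + δ) = (k*)^(1−α) = 6.56^0.72 = 3.8741.
Therefore s = 3.8741 × (n + g + δ) = 3.8741 × 0.080 = 0.3099.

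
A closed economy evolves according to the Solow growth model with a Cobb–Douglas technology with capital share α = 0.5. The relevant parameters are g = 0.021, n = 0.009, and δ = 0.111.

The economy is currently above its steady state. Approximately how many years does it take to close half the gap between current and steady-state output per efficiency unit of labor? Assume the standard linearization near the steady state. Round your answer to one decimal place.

Near the steady state the convergence rate is λ = (1 − α)(n + g + δ).
λ = (1 − 0.5) × 0.141 = 0.5 × 0.141 = 0.0705
Half-life = ln 2 / λ = 0.6931 / 0.0705 ≈ 9.83 years

about 9.8 years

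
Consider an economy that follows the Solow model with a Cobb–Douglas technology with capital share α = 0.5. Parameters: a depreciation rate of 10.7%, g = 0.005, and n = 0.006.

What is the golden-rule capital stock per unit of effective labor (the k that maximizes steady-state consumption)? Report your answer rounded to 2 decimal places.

k_gold ≈ 17.95

The golden rule sets f'(k) = n + g + δ, i.e. α·k^(α−1) = n + g + δ.
So k^(1−α) = α / (n + g + δ) = 0.5 / 0.118 = 4.2373.
k_gold = 4.2373^(1/0.5) ≈ 17.9547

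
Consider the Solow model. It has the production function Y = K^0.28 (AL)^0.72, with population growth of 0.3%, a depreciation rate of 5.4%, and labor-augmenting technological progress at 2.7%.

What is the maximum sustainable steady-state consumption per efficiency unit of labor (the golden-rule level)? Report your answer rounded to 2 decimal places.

c_gold ≈ 1.15

At the golden rule, f'(k) = n + g + δ, so α·k^(α−1) = n + g + δ and k_gold = (α/(n + g + δ))^(1/(1−α)).
k_gold = (0.28/0.084)^(1/0.72) = 3.3333^1.3889 ≈ 5.3238
c_gold = f(k_gold) − (n + g + δ)·k_gold = 1.5971 − 0.084×5.3238 ≈ 1.1499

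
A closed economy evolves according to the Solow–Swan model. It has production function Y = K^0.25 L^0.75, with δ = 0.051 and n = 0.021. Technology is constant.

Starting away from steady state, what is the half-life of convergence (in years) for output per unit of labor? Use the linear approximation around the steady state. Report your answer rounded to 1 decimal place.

Near the steady state the convergence rate is λ = (1 − α)(n + δ).
λ = (1 − 0.25) × 0.072 = 0.75 × 0.072 = 0.0540
Half-life = ln 2 / λ = 0.6931 / 0.0540 ≈ 12.84 years

t_½ ≈ 12.8 years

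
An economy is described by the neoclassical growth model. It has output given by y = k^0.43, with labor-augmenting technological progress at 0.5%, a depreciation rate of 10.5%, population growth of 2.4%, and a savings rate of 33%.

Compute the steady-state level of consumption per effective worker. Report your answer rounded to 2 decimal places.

c* = 1.32

At the steady state, Δk = 0, so s·k^α = (n + g + δ)·k.
Dividing both sides by k: k^(1−α) = s / (n + g + δ).
k^0.57 = 0.33 / (0.024 + 0.005 + 0.105) = 0.33 / 0.134 = 2.4627
k* = 2.4627^(1/0.57) ≈ 4.8606
y* = (k*)^α = 4.8606^0.43 ≈ 1.9737
c* = (1 − s)·y* = (1 − 0.33) × 1.9737 ≈ 1.3224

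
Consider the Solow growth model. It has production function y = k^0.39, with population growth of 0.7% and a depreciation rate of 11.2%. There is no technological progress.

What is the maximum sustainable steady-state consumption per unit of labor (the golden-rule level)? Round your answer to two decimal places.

At the golden rule, f'(k) = n + δ, so α·k^(α−1) = n + δ and k_gold = (α/(n + δ))^(1/(1−α)).
k_gold = (0.39/0.119)^(1/0.61) = 3.2773^1.6393 ≈ 6.9998
c_gold = f(k_gold) − (n + δ)·k_gold = 2.1359 − 0.119×6.9998 ≈ 1.3029

c_gold ≈ 1.30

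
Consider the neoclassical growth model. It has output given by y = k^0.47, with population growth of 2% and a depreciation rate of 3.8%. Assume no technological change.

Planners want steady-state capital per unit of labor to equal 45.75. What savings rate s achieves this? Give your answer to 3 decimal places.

Steady state requires s·f(k) = (n + δ)·k, i.e. s·k^α = (n + δ)·k.
So s / (n + δ) = (k*)^(1−α) = 45.75^0.53 = 7.5859.
Therefore s = 7.5859 × (n + δ) = 7.5859 × 0.058 = 0.4400.

s ≈ 0.440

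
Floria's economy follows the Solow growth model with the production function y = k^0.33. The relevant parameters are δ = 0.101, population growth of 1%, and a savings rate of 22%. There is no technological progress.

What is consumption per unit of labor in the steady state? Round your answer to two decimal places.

c* ≈ 1.09

Steady state requires s·f(k) = (n + δ)·k, i.e. s·k^α = (n + δ)·k.
Dividing both sides by k: k^(1−α) = s / (n + δ).
k^0.67 = 0.22 / (0.010 + 0.101) = 0.22 / 0.111 = 1.9820
k* = 1.9820^(1/0.67) ≈ 2.7761
y* = (k*)^α = 2.7761^0.33 ≈ 1.4007
c* = (1 − s)·y* = (1 − 0.22) × 1.4007 ≈ 1.0925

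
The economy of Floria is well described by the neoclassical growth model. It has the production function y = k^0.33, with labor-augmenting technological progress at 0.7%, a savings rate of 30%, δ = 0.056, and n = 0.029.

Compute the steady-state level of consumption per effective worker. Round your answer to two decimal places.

Steady state requires s·f(k) = (n + g + δ)·k, i.e. s·k^α = (n + g + δ)·k.
Rearranging, k^(1−α) = s / (n + g + δ).
k^0.67 = 0.30 / (0.029 + 0.007 + 0.056) = 0.30 / 0.092 = 3.2609
k* = 3.2609^(1/0.67) ≈ 5.8368
y* = (k*)^α = 5.8368^0.33 ≈ 1.7899
c* = (1 − s)·y* = (1 − 0.30) × 1.7899 ≈ 1.2529

c* ≈ 1.25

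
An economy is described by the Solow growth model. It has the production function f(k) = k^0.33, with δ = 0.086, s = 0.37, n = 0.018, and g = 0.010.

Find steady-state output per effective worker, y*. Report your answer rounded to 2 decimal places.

y* ≈ 1.79

In steady state, investment equals break-even investment: s·k^α = (n + g + δ)·k.
Dividing both sides by k: k^(1−α) = s / (n + g + δ).
k^0.67 = 0.37 / (0.018 + 0.010 + 0.086) = 0.37 / 0.114 = 3.2456
k* = 3.2456^(1/0.67) ≈ 5.7960
y* = (k*)^α = 5.7960^0.33 ≈ 1.7858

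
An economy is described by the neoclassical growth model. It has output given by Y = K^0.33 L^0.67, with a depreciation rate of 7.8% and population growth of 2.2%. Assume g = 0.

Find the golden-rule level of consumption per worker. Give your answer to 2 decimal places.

At the golden rule, f'(k) = n + δ, so α·k^(α−1) = n + δ and k_gold = (α/(n + δ))^(1/(1−α)).
k_gold = (0.33/0.100)^(1/0.67) = 3.3000^1.4925 ≈ 5.9413
c_gold = f(k_gold) − (n + δ)·k_gold = 1.8004 − 0.100×5.9413 ≈ 1.2063

c_gold ≈ 1.21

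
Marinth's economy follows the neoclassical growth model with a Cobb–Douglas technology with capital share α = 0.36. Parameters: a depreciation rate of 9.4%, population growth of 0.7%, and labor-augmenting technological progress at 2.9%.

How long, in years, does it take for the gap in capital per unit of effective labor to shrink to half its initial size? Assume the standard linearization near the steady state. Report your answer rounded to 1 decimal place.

Near the steady state the convergence rate is λ = (1 − α)(n + g + δ).
λ = (1 − 0.36) × 0.130 = 0.64 × 0.130 = 0.0832
Half-life = ln 2 / λ = 0.6931 / 0.0832 ≈ 8.33 years

t_½ ≈ 8.3 years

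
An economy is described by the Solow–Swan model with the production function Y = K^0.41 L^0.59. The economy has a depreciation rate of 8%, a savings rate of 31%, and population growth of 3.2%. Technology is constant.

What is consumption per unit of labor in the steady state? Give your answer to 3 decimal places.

At the steady state, Δk = 0, so s·k^α = (n + δ)·k.
Dividing both sides by k: k^(1−α) = s / (n + δ).
k^0.59 = 0.31 / (0.032 + 0.080) = 0.31 / 0.112 = 2.7679
k* = 2.7679^(1/0.59) ≈ 5.6157
y* = (k*)^α = 5.6157^0.41 ≈ 2.0289
c* = (1 − s)·y* = (1 − 0.31) × 2.0289 ≈ 1.3999

c* = 1.400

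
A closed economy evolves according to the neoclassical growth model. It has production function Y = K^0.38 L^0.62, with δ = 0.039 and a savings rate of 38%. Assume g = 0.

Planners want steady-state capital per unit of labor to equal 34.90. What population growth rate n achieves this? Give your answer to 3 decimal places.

At the steady state, Δk = 0, so s·k^α = (n + δ)·k.
So s / (n + δ) = (k*)^(1−α) = 34.90^0.62 = 9.0480.
Therefore n + δ = s / 9.0480 = 0.38 / 9.0480 = 0.0420, so n = 0.0420 − 0.039 = 0.0030.

n ≈ 0.003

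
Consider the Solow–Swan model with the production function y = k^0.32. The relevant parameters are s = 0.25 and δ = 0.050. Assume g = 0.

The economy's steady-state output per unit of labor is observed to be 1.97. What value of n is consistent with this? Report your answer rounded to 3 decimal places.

In steady state, investment equals break-even investment: s·k^α = (n + δ)·k.
Since y* = [s/(n + δ)]^(α/(1−α)), we have s/(n + δ) = (y*)^((1−α)/α) = 1.97^2.125 = 4.2242.
Therefore n + δ = s / 4.2242 = 0.25 / 4.2242 = 0.0592, so n = 0.0592 − 0.050 = 0.0092.

n ≈ 0.009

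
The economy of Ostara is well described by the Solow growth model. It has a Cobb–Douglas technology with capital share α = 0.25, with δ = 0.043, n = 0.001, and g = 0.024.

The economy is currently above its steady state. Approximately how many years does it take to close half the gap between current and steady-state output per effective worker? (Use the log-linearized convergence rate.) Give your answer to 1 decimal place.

half-life ≈ 13.6 years

Near the steady state the convergence rate is λ = (1 − α)(n + g + δ).
λ = (1 − 0.25) × 0.068 = 0.75 × 0.068 = 0.0510
Half-life = ln 2 / λ = 0.6931 / 0.0510 ≈ 13.59 years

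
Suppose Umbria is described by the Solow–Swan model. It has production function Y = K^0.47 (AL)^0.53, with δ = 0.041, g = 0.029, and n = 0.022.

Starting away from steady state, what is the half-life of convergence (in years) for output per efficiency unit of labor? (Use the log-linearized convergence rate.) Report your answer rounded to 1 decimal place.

Near the steady state the convergence rate is λ = (1 − α)(n + g + δ).
λ = (1 − 0.47) × 0.092 = 0.53 × 0.092 = 0.04876
Half-life = ln 2 / λ = 0.6931 / 0.04876 ≈ 14.21 years

about 14.2 years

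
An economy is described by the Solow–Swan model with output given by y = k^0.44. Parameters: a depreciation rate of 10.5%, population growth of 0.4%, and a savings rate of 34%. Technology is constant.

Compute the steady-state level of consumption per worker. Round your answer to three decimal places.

In steady state, investment equals break-even investment: s·k^α = (n + δ)·k.
Dividing both sides by k: k^(1−α) = s / (n + δ).
k^0.56 = 0.34 / (0.004 + 0.105) = 0.34 / 0.109 = 3.1193
k* = 3.1193^(1/0.56) ≈ 7.6251
y* = (k*)^α = 7.6251^0.44 ≈ 2.4445
c* = (1 − s)·y* = (1 − 0.34) × 2.4445 ≈ 1.6134

c* ≈ 1.613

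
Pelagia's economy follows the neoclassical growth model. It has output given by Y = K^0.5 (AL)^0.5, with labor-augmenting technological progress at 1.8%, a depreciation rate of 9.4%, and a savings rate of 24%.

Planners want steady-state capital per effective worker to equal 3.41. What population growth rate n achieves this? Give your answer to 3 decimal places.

In steady state, investment equals break-even investment: s·k^α = (n + g + δ)·k.
So s / (n + g + δ) = (k*)^(1−α) = 3.41^0.5 = 1.8466.
Therefore n + g + δ = s / 1.8466 = 0.24 / 1.8466 = 0.1300, so n = 0.1300 − 0.112 = 0.0180.

n ≈ 0.018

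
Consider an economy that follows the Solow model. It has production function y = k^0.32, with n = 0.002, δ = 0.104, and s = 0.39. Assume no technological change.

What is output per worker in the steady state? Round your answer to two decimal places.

At the steady state, Δk = 0, so s·k^α = (n + δ)·k.
Rearranging, k^(1−α) = s / (n + δ).
k^0.68 = 0.39 / (0.002 + 0.104) = 0.39 / 0.106 = 3.6792
k* = 3.6792^(1/0.68) ≈ 6.7919
y* = (k*)^α = 6.7919^0.32 ≈ 1.8460

y* = 1.85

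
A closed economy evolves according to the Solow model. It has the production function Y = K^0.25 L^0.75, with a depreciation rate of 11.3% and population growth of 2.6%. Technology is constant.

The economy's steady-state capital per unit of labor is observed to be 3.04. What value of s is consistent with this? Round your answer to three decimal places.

s ≈ 0.320

In steady state, investment equals break-even investment: s·k^α = (n + δ)·k.
So s / (n + δ) = (k*)^(1−α) = 3.04^0.75 = 2.3023.
Therefore s = 2.3023 × (n + δ) = 2.3023 × 0.139 = 0.3200.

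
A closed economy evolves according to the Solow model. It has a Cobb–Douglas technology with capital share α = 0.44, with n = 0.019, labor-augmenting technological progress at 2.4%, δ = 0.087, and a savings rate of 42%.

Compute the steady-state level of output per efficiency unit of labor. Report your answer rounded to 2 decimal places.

At the steady state, Δk = 0, so s·k^α = (n + g + δ)·k.
Dividing both sides by k: k^(1−α) = s / (n + g + δ).
k^0.56 = 0.42 / (0.019 + 0.024 + 0.087) = 0.42 / 0.130 = 3.2308
k* = 3.2308^(1/0.56) ≈ 8.1186
y* = (k*)^α = 8.1186^0.44 ≈ 2.5129

y* = 2.51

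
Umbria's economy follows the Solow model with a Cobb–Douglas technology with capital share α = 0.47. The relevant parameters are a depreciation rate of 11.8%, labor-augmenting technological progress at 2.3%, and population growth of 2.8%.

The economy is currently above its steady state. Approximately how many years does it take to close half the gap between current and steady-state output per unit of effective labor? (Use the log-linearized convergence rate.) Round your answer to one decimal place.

about 7.7 years

Near the steady state the convergence rate is λ = (1 − α)(n + g + δ).
λ = (1 − 0.47) × 0.169 = 0.53 × 0.169 = 0.08957
Half-life = ln 2 / λ = 0.6931 / 0.08957 ≈ 7.74 years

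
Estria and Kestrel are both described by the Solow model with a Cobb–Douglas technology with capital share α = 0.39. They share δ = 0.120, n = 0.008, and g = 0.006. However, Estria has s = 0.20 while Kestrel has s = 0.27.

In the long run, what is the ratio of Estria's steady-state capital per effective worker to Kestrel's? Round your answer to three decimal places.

k*_E / k*_K ≈ 0.611

Steady-state k* = [s/(n + g + δ)]^(1/(1−α)), so the ratio is [ (s_E/(n + g + δ)_E) / (s_K/(n + g + δ)_K) ]^1.6393.
s_E/(n + g + δ)_E = 0.20/0.134 = 1.4925; s_K/(n + g + δ)_K = 0.27/0.134 = 2.0149.
Ratio = (1.4925/2.0149)^1.6393 = 0.7407^1.6393 ≈ 0.6114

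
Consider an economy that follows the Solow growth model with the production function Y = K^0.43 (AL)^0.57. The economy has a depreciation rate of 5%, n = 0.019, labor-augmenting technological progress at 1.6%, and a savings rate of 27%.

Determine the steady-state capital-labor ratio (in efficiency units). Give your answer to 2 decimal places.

k* = 7.60

Steady state requires s·f(k) = (n + g + δ)·k, i.e. s·k^α = (n + g + δ)·k.
Rearranging, k^(1−α) = s / (n + g + δ).
k^0.57 = 0.27 / (0.019 + 0.016 + 0.050) = 0.27 / 0.085 = 3.1765
k* = 3.1765^(1/0.57) ≈ 7.5965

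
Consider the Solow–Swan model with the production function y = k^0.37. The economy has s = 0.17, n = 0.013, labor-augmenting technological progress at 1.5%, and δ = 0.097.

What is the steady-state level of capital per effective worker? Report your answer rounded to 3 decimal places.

At the steady state, Δk = 0, so s·k^α = (n + g + δ)·k.
Rearranging, k^(1−α) = s / (n + g + δ).
k^0.63 = 0.17 / (0.013 + 0.015 + 0.097) = 0.17 / 0.125 = 1.3600
k* = 1.3600^(1/0.63) ≈ 1.6292

k* = 1.629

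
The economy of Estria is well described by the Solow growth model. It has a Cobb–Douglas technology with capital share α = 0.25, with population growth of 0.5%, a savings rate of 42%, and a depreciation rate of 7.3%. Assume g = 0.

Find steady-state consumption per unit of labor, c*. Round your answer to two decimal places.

c* = 1.02

At the steady state, Δk = 0, so s·k^α = (n + δ)·k.
Dividing both sides by k: k^(1−α) = s / (n + δ).
k^0.75 = 0.42 / (0.005 + 0.073) = 0.42 / 0.078 = 5.3846
k* = 5.3846^(1/0.75) ≈ 9.4378
y* = (k*)^α = 9.4378^0.25 ≈ 1.7527
c* = (1 − s)·y* = (1 − 0.42) × 1.7527 ≈ 1.0166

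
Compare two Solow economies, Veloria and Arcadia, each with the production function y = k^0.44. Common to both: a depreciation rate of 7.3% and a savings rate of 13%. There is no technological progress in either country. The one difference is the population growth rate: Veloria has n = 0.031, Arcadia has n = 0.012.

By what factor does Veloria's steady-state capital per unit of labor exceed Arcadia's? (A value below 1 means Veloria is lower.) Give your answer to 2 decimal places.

Steady-state k* = [s/(n + δ)]^(1/(1−α)), so the ratio is [ (s_V/(n + δ)_V) / (s_A/(n + δ)_A) ]^1.7857.
s_V/(n + δ)_V = 0.13/0.104 = 1.2500; s_A/(n + δ)_A = 0.13/0.085 = 1.5294.
Ratio = (1.2500/1.5294)^1.7857 = 0.8173^1.7857 ≈ 0.6975

ratio ≈ 0.70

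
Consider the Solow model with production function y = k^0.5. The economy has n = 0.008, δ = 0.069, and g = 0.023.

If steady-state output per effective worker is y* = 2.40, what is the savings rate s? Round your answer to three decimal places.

s ≈ 0.240

In steady state, investment equals break-even investment: s·k^α = (n + g + δ)·k.
Since y* = [s/(n + g + δ)]^(α/(1−α)), we have s/(n + g + δ) = (y*)^((1−α)/α) = 2.40^1 = 2.4000.
Therefore s = 2.4000 × (n + g + δ) = 2.4000 × 0.100 = 0.2400.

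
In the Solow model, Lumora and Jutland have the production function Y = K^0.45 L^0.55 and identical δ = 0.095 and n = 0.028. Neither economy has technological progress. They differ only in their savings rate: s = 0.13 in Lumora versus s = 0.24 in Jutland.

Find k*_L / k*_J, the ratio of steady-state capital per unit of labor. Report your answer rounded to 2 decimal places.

ratio ≈ 0.33

Steady-state k* = [s/(n + δ)]^(1/(1−α)), so the ratio is [ (s_L/(n + δ)_L) / (s_J/(n + δ)_J) ]^1.8182.
s_L/(n + δ)_L = 0.13/0.123 = 1.0569; s_J/(n + δ)_J = 0.24/0.123 = 1.9512.
Ratio = (1.0569/1.9512)^1.8182 = 0.5417^1.8182 ≈ 0.3280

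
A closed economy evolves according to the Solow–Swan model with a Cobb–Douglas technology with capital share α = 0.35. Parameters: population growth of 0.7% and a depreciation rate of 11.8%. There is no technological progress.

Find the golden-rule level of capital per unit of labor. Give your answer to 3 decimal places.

k_gold ≈ 4.875

The golden rule sets f'(k) = n + δ, i.e. α·k^(α−1) = n + δ.
So k^(1−α) = α / (n + δ) = 0.35 / 0.125 = 2.8000.
k_gold = 2.8000^(1/0.65) ≈ 4.8746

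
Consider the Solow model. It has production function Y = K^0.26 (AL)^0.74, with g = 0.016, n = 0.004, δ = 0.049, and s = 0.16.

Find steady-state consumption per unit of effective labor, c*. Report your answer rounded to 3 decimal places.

c* ≈ 1.129

In steady state, investment equals break-even investment: s·k^α = (n + g + δ)·k.
Dividing both sides by k: k^(1−α) = s / (n + g + δ).
k^0.74 = 0.16 / (0.004 + 0.016 + 0.049) = 0.16 / 0.069 = 2.3188
k* = 2.3188^(1/0.74) ≈ 3.1160
y* = (k*)^α = 3.1160^0.26 ≈ 1.3438
c* = (1 − s)·y* = (1 − 0.16) × 1.3438 ≈ 1.1288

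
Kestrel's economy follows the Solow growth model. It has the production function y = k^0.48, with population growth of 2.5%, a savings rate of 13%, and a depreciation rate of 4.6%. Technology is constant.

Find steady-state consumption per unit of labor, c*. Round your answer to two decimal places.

In steady state, investment equals break-even investment: s·k^α = (n + δ)·k.
Dividing both sides by k: k^(1−α) = s / (n + δ).
k^0.52 = 0.13 / (0.025 + 0.046) = 0.13 / 0.071 = 1.8310
k* = 1.8310^(1/0.52) ≈ 3.2001
y* = (k*)^α = 3.2001^0.48 ≈ 1.7477
c* = (1 − s)·y* = (1 − 0.13) × 1.7477 ≈ 1.5205

c* ≈ 1.52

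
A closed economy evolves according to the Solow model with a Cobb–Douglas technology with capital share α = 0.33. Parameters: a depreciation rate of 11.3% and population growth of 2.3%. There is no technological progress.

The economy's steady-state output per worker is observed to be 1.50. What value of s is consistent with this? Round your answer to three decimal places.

s ≈ 0.310

Steady state requires s·f(k) = (n + δ)·k, i.e. s·k^α = (n + δ)·k.
Since y* = [s/(n + δ)]^(α/(1−α)), we have s/(n + δ) = (y*)^((1−α)/α) = 1.50^2.0303 = 2.2778.
Therefore s = 2.2778 × (n + δ) = 2.2778 × 0.136 = 0.3098.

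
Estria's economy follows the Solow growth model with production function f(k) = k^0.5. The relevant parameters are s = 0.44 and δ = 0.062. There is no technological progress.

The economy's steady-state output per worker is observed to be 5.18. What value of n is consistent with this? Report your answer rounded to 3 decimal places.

n ≈ 0.023

Steady state requires s·f(k) = (n + δ)·k, i.e. s·k^α = (n + δ)·k.
Since y* = [s/(n + δ)]^(α/(1−α)), we have s/(n + δ) = (y*)^((1−α)/α) = 5.18^1 = 5.1800.
Therefore n + δ = s / 5.1800 = 0.44 / 5.1800 = 0.0849, so n = 0.0849 − 0.062 = 0.0229.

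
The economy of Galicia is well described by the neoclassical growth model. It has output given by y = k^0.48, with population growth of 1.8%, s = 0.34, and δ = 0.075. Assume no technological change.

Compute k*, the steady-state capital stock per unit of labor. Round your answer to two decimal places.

Steady state requires s·f(k) = (n + δ)·k, i.e. s·k^α = (n + δ)·k.
Dividing both sides by k: k^(1−α) = s / (n + δ).
k^0.52 = 0.34 / (0.018 + 0.075) = 0.34 / 0.093 = 3.6559
k* = 3.6559^(1/0.52) ≈ 12.0971

k* ≈ 12.10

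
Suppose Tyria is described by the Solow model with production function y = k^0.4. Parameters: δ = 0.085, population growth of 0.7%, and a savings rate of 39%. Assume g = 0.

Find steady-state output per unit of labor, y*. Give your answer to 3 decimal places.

y* ≈ 2.619

In steady state, investment equals break-even investment: s·k^α = (n + δ)·k.
Dividing both sides by k: k^(1−α) = s / (n + δ).
k^0.6 = 0.39 / (0.007 + 0.085) = 0.39 / 0.092 = 4.2391
k* = 4.2391^(1/0.6) ≈ 11.1034
y* = (k*)^α = 11.1034^0.4 ≈ 2.6193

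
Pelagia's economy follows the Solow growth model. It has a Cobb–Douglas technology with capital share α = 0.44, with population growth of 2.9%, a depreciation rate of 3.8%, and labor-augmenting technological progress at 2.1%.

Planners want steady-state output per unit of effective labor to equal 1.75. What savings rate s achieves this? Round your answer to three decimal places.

In steady state, investment equals break-even investment: s·k^α = (n + g + δ)·k.
Since y* = [s/(n + g + δ)]^(α/(1−α)), we have s/(n + g + δ) = (y*)^((1−α)/α) = 1.75^1.2727 = 2.0385.
Therefore s = 2.0385 × (n + g + δ) = 2.0385 × 0.088 = 0.1794.

s ≈ 0.179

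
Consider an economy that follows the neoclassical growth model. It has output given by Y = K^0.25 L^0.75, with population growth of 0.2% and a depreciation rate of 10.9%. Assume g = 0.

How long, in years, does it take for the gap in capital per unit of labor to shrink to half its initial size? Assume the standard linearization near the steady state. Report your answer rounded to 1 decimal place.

Near the steady state the convergence rate is λ = (1 − α)(n + δ).
λ = (1 − 0.25) × 0.111 = 0.75 × 0.111 = 0.08325
Half-life = ln 2 / λ = 0.6931 / 0.08325 ≈ 8.33 years

half-life ≈ 8.3 years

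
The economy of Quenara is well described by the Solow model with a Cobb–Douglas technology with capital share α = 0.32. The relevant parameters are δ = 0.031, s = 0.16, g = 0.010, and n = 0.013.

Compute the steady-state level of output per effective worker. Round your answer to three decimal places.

Steady state requires s·f(k) = (n + g + δ)·k, i.e. s·k^α = (n + g + δ)·k.
Dividing both sides by k: k^(1−α) = s / (n + g + δ).
k^0.68 = 0.16 / (0.013 + 0.010 + 0.031) = 0.16 / 0.054 = 2.9630
k* = 2.9630^(1/0.68) ≈ 4.9400
y* = (k*)^α = 4.9400^0.32 ≈ 1.6672

y* ≈ 1.667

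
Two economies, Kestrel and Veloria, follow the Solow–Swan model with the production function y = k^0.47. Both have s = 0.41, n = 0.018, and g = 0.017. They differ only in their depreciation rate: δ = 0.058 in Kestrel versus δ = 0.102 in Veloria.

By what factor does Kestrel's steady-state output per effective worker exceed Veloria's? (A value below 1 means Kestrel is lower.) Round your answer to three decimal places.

Steady-state y* = [s/(n + g + δ)]^(α/(1−α)), so the ratio is [ (s_K/(n + g + δ)_K) / (s_V/(n + g + δ)_V) ]^0.8868.
s_K/(n + g + δ)_K = 0.41/0.093 = 4.4086; s_V/(n + g + δ)_V = 0.41/0.137 = 2.9927.
Ratio = (4.4086/2.9927)^0.8868 = 1.4731^0.8868 ≈ 1.4099

ratio ≈ 1.410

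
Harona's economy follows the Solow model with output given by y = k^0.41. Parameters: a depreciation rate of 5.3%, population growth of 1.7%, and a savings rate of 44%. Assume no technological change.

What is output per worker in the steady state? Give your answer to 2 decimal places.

In steady state, investment equals break-even investment: s·k^α = (n + δ)·k.
Rearranging, k^(1−α) = s / (n + δ).
k^0.59 = 0.44 / (0.017 + 0.053) = 0.44 / 0.070 = 6.2857
k* = 6.2857^(1/0.59) ≈ 22.5498
y* = (k*)^α = 22.5498^0.41 ≈ 3.5875

y* ≈ 3.59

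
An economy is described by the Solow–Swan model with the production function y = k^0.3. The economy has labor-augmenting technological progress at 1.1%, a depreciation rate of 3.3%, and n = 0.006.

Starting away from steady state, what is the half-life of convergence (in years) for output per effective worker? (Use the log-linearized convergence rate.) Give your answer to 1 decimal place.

Near the steady state the convergence rate is λ = (1 − α)(n + g + δ).
λ = (1 − 0.3) × 0.050 = 0.7 × 0.050 = 0.0350
Half-life = ln 2 / λ = 0.6931 / 0.0350 ≈ 19.80 years

half-life ≈ 19.8 years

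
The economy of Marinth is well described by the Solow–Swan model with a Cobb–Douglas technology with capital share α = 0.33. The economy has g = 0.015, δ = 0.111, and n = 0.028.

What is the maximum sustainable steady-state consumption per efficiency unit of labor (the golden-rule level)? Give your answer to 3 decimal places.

c_gold ≈ 0.975

At the golden rule, f'(k) = n + g + δ, so α·k^(α−1) = n + g + δ and k_gold = (α/(n + g + δ))^(1/(1−α)).
k_gold = (0.33/0.154)^(1/0.67) = 2.1429^1.4925 ≈ 3.1190
c_gold = f(k_gold) − (n + g + δ)·k_gold = 1.4555 − 0.154×3.1190 ≈ 0.9752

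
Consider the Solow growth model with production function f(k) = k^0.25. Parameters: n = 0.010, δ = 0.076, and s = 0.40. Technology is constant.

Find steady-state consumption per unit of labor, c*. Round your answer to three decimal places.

c* ≈ 1.002

In steady state, investment equals break-even investment: s·k^α = (n + δ)·k.
Rearranging, k^(1−α) = s / (n + δ).
k^0.75 = 0.40 / (0.010 + 0.076) = 0.40 / 0.086 = 4.6512
k* = 4.6512^(1/0.75) ≈ 7.7640
y* = (k*)^α = 7.7640^0.25 ≈ 1.6692
c* = (1 − s)·y* = (1 − 0.40) × 1.6692 ≈ 1.0015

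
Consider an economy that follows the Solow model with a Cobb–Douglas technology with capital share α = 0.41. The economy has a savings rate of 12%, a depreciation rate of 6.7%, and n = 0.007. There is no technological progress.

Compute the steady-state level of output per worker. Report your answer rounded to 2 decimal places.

y* = 1.40

In steady state, investment equals break-even investment: s·k^α = (n + δ)·k.
Rearranging, k^(1−α) = s / (n + δ).
k^0.59 = 0.12 / (0.007 + 0.067) = 0.12 / 0.074 = 1.6216
k* = 1.6216^(1/0.59) ≈ 2.2690
y* = (k*)^α = 2.2690^0.41 ≈ 1.3992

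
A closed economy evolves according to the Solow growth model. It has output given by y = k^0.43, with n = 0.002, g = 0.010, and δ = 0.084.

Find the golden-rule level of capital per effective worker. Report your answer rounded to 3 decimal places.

The golden rule sets f'(k) = n + g + δ, i.e. α·k^(α−1) = n + g + δ.
So k^(1−α) = α / (n + g + δ) = 0.43 / 0.096 = 4.4792.
k_gold = 4.4792^(1/0.57) ≈ 13.8822

k_gold ≈ 13.882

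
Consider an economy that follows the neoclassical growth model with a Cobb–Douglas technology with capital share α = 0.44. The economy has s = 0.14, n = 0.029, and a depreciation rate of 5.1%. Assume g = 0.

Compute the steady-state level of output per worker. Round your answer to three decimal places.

y* = 1.552

Steady state requires s·f(k) = (n + δ)·k, i.e. s·k^α = (n + δ)·k.
Rearranging, k^(1−α) = s / (n + δ).
k^0.56 = 0.14 / (0.029 + 0.051) = 0.14 / 0.080 = 1.7500
k* = 1.7500^(1/0.56) ≈ 2.7164
y* = (k*)^α = 2.7164^0.44 ≈ 1.5522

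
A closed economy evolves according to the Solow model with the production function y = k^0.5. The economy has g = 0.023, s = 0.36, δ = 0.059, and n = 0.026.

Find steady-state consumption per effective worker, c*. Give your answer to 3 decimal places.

At the steady state, Δk = 0, so s·k^α = (n + g + δ)·k.
Rearranging, k^(1−α) = s / (n + g + δ).
k^0.5 = 0.36 / (0.026 + 0.023 + 0.059) = 0.36 / 0.108 = 3.3333
k* = 3.3333^(1/0.5) ≈ 11.1109
y* = (k*)^α = 11.1109^0.5 ≈ 3.3333
c* = (1 − s)·y* = (1 − 0.36) × 3.3333 ≈ 2.1333

c* ≈ 2.133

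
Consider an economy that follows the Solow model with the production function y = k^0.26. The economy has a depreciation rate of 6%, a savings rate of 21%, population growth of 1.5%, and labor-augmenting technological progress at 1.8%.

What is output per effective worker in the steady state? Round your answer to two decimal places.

Steady state requires s·f(k) = (n + g + δ)·k, i.e. s·k^α = (n + g + δ)·k.
Rearranging, k^(1−α) = s / (n + g + δ).
k^0.74 = 0.21 / (0.015 + 0.018 + 0.060) = 0.21 / 0.093 = 2.2581
k* = 2.2581^(1/0.74) ≈ 3.0063
y* = (k*)^α = 3.0063^0.26 ≈ 1.3313

y* ≈ 1.33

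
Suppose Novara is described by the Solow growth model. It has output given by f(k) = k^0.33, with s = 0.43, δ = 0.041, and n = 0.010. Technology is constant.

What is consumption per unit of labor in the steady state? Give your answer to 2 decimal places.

c* = 1.63

In steady state, investment equals break-even investment: s·k^α = (n + δ)·k.
Rearranging, k^(1−α) = s / (n + δ).
k^0.67 = 0.43 / (0.010 + 0.041) = 0.43 / 0.051 = 8.4314
k* = 8.4314^(1/0.67) ≈ 24.0957
y* = (k*)^α = 24.0957^0.33 ≈ 2.8579
c* = (1 − s)·y* = (1 − 0.43) × 2.8579 ≈ 1.6290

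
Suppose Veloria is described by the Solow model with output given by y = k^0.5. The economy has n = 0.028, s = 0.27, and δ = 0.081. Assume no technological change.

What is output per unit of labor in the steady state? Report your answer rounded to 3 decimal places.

Steady state requires s·f(k) = (n + δ)·k, i.e. s·k^α = (n + δ)·k.
Rearranging, k^(1−α) = s / (n + δ).
k^0.5 = 0.27 / (0.028 + 0.081) = 0.27 / 0.109 = 2.4771
k* = 2.4771^(1/0.5) ≈ 6.1360
y* = (k*)^α = 6.1360^0.5 ≈ 2.4771

y* = 2.477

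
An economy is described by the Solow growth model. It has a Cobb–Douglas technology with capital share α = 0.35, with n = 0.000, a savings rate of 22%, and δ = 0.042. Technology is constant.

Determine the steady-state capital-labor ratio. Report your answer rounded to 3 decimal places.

k* ≈ 12.777

In steady state, investment equals break-even investment: s·k^α = (n + δ)·k.
Rearranging, k^(1−α) = s / (n + δ).
k^0.65 = 0.22 / (0.000 + 0.042) = 0.22 / 0.042 = 5.2381
k* = 5.2381^(1/0.65) ≈ 12.7768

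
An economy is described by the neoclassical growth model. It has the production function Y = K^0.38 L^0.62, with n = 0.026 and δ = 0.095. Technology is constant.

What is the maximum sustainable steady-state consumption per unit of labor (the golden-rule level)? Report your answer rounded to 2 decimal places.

At the golden rule, f'(k) = n + δ, so α·k^(α−1) = n + δ and k_gold = (α/(n + δ))^(1/(1−α)).
k_gold = (0.38/0.121)^(1/0.62) = 3.1405^1.6129 ≈ 6.3330
c_gold = f(k_gold) − (n + δ)·k_gold = 2.0166 − 0.121×6.3330 ≈ 1.2503

c_gold ≈ 1.25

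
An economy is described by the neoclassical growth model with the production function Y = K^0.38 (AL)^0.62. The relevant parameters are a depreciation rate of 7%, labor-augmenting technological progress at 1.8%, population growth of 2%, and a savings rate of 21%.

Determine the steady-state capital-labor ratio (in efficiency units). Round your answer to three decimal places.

k* ≈ 2.923

At the steady state, Δk = 0, so s·k^α = (n + g + δ)·k.
Dividing both sides by k: k^(1−α) = s / (n + g + δ).
k^0.62 = 0.21 / (0.020 + 0.018 + 0.070) = 0.21 / 0.108 = 1.9444
k* = 1.9444^(1/0.62) ≈ 2.9227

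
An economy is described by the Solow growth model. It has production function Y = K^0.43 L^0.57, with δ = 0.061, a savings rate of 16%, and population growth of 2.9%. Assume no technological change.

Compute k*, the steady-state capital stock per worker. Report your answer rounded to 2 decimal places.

k* = 2.74

At the steady state, Δk = 0, so s·k^α = (n + δ)·k.
Dividing both sides by k: k^(1−α) = s / (n + δ).
k^0.57 = 0.16 / (0.029 + 0.061) = 0.16 / 0.090 = 1.7778
k* = 1.7778^(1/0.57) ≈ 2.7440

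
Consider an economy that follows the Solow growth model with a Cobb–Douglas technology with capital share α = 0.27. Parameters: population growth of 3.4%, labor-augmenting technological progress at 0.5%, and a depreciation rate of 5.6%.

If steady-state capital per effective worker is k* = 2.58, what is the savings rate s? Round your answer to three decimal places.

At the steady state, Δk = 0, so s·k^α = (n + g + δ)·k.
So s / (n + g + δ) = (k*)^(1−α) = 2.58^0.73 = 1.9975.
Therefore s = 1.9975 × (n + g + δ) = 1.9975 × 0.095 = 0.1898.

s ≈ 0.190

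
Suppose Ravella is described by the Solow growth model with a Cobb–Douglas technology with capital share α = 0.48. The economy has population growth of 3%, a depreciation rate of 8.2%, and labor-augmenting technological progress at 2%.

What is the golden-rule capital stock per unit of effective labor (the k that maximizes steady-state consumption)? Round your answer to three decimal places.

k_gold ≈ 11.973

The golden rule sets f'(k) = n + g + δ, i.e. α·k^(α−1) = n + g + δ.
So k^(1−α) = α / (n + g + δ) = 0.48 / 0.132 = 3.6364.
k_gold = 3.6364^(1/0.52) ≈ 11.9733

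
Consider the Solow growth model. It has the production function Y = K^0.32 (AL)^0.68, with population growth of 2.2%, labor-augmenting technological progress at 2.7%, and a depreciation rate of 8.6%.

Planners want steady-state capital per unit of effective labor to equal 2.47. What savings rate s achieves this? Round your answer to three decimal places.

s ≈ 0.250

At the steady state, Δk = 0, so s·k^α = (n + g + δ)·k.
So s / (n + g + δ) = (k*)^(1−α) = 2.47^0.68 = 1.8494.
Therefore s = 1.8494 × (n + g + δ) = 1.8494 × 0.135 = 0.2497.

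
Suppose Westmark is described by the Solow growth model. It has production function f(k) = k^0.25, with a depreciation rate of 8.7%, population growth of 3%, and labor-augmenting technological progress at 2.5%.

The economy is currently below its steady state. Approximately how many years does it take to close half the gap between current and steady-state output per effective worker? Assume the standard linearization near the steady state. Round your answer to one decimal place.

half-life ≈ 6.5 years

Near the steady state the convergence rate is λ = (1 − α)(n + g + δ).
λ = (1 − 0.25) × 0.142 = 0.75 × 0.142 = 0.1065
Half-life = ln 2 / λ = 0.6931 / 0.1065 ≈ 6.51 years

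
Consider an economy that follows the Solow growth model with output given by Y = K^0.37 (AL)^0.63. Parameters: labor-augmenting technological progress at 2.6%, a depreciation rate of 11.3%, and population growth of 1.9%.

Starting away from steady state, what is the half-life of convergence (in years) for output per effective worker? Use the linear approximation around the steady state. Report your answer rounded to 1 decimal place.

half-life ≈ 7.0 years

Near the steady state the convergence rate is λ = (1 − α)(n + g + δ).
λ = (1 − 0.37) × 0.158 = 0.63 × 0.158 = 0.09954
Half-life = ln 2 / λ = 0.6931 / 0.09954 ≈ 6.96 years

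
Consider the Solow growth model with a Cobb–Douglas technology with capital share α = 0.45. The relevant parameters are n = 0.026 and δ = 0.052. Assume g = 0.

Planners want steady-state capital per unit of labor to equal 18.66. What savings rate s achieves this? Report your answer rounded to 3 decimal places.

Steady state requires s·f(k) = (n + δ)·k, i.e. s·k^α = (n + δ)·k.
So s / (n + δ) = (k*)^(1−α) = 18.66^0.55 = 5.0004.
Therefore s = 5.0004 × (n + δ) = 5.0004 × 0.078 = 0.3900.

s ≈ 0.390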